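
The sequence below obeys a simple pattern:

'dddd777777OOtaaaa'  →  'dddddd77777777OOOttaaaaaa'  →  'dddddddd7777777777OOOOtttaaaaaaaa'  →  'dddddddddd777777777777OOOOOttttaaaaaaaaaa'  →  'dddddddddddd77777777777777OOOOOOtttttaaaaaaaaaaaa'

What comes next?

Term n consists of 2n d's, followed by 2n+2 7's, followed by n O's, followed by n-1 t's, followed by 2n a's, where the shown terms are n = 2, 3, 4, 5, 6.
Setting n = 7 gives 14, 16, 7, 6, 14 characters in each block.

dddddddddddddd7777777777777777OOOOOOOttttttaaaaaaaaaaaaaa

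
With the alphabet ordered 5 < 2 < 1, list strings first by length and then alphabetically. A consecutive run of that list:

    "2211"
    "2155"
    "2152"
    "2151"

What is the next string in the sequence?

2125

The successor of 2151 increments the rightmost position that isn't already 1 and resets every position after it to 5.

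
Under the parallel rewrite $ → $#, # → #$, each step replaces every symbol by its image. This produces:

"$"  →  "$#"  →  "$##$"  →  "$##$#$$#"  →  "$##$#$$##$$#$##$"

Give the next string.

Replace each of the 16 characters of $##$#$$##$$#$##$ in place — $# #$ #$ $# #$ $# $# #$ #$ $# $# #$ $# #$ #$ $# — and concatenate.

$##$#$$##$$#$##$#$$#$##$$##$#$$#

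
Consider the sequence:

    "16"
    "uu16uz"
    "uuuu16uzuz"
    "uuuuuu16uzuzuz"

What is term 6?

uuuuuuuuuu16uzuzuzuzuz

s(k+1) = uu·s(k)·uz, so each term gains uu as a prefix and uz as a suffix.
From uuuuuu16uzuzuz, 2 further steps: uuuuuu16uzuzuz → uuuuuuuu16uzuzuzuz → (answer).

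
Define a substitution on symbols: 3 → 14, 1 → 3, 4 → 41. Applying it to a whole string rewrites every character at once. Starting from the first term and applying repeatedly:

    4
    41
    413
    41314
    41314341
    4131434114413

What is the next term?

φ(4131434114413) expands symbol-by-symbol to 41 3 14 3 41 14 41 3 3 41 41 3 14; joining the 13 pieces gives the next term.

413143411441334141314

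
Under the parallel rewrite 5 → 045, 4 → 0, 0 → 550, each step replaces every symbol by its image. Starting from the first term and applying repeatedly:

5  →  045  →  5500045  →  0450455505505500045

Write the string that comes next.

φ(0450455505505500045) expands symbol-by-symbol to 550 0 045 550 0 045 045 045 550 045 045 550 045 045 550 550 550 0 045; joining the 19 pieces gives the next term.

550004555000450450455500450455500450455505505500045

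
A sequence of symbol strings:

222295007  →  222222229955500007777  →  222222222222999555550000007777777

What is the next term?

222222222222222299995555555000000007777777777

Reading off run lengths: 2 runs 4, 8, 12; 9 runs 1, 2, 3; 5 runs 1, 3, 5; 0 runs 2, 4, 6; 7 runs 1, 4, 7 — each is linear in n (n = 1, 2, …).
At n = 4 the blocks have lengths 16, 4, 7, 8, 10.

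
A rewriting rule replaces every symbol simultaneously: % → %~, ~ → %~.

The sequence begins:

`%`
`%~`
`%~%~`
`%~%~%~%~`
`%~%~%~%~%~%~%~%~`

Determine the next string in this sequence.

Applying the rule to each of the 16 symbols of %~%~%~%~%~%~%~%~ gives the pieces %~ %~ %~ %~ %~ %~ %~ %~ %~ %~ %~ %~ %~ %~ %~ %~, which concatenate to the answer.

%~%~%~%~%~%~%~%~%~%~%~%~%~%~%~%~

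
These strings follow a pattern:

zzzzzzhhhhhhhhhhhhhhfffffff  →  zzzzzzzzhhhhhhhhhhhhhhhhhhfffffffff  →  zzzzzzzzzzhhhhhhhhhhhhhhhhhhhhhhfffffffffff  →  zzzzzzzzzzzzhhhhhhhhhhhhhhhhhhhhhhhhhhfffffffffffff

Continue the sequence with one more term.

Term n consists of 2n z's, followed by 4n+2 h's, followed by 2n+1 f's, where the shown terms are n = 3, 4, 5, 6.
At n = 7 the blocks have lengths 14, 30, 15.

zzzzzzzzzzzzzzhhhhhhhhhhhhhhhhhhhhhhhhhhhhhhfffffffffffffff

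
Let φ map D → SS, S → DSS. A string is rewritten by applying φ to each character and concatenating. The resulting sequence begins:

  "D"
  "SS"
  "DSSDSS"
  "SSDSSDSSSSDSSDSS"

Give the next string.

DSSDSSSSDSSDSSSSDSSDSSDSSDSSSSDSSDSSSSDSSDSS

Applying the rule to each of the 16 symbols of SSDSSDSSSSDSSDSS gives the pieces DSS DSS SS DSS DSS SS DSS DSS DSS DSS SS DSS DSS SS DSS DSS, which concatenate to the answer.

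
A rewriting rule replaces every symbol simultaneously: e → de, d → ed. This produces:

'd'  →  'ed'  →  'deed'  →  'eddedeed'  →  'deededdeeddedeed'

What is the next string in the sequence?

eddedeeddeededdedeededdeeddedeed

φ(deededdeeddedeed) expands symbol-by-symbol to ed de de ed de ed ed de de ed ed de ed de de ed; joining the 16 pieces gives the next term.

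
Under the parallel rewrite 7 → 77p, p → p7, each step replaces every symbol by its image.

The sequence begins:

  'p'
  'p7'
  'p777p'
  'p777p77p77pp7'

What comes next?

Replace each of the 13 characters of p777p77p77pp7 in place — p7 77p 77p 77p p7 77p 77p p7 77p 77p p7 p7 77p — and concatenate.

p777p77p77pp777p77pp777p77pp7p777p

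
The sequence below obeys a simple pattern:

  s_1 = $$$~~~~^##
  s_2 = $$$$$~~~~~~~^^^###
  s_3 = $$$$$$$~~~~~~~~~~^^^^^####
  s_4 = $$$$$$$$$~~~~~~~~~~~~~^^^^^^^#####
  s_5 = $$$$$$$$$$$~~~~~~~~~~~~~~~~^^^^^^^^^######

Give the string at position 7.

The n-th term is 2n+1 $'s then 3n+1 ~'s then 2n-1 ^'s then n+1 #'s (n = 1, 2, …).
Setting n = 7 gives 15, 22, 13, 8 characters in each block.

$$$$$$$$$$$$$$$~~~~~~~~~~~~~~~~~~~~~~^^^^^^^^^^^^^########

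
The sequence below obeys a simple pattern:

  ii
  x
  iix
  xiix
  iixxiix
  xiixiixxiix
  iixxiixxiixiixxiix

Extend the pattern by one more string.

Each term (from the third on) is the two preceding terms concatenated in order: term 3 = ii·x = iix.
So term 8 is xiixiixxiix·iixxiixxiixiixxiix.

xiixiixxiixiixxiixxiixiixxiix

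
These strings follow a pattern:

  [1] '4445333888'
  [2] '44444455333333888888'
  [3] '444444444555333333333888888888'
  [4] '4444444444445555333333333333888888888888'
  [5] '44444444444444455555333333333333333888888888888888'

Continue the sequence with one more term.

Term n consists of 3n 4's, followed by n 5's, followed by 3n 3's, followed by 3n 8's (n = 1, 2, …).
At n = 6 the blocks have lengths 18, 6, 18, 18.

444444444444444444555555333333333333333333888888888888888888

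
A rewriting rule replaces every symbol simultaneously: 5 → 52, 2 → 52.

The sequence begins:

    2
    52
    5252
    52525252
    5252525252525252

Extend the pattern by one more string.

φ(5252525252525252) expands symbol-by-symbol to 52 52 52 52 52 52 52 52 52 52 52 52 52 52 52 52; joining the 16 pieces gives the next term.

52525252525252525252525252525252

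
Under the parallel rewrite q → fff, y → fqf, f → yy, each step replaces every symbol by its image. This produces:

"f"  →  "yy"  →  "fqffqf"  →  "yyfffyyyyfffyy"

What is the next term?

Rewriting the 14 symbols of yyfffyyyyfffyy one by one yields fqf fqf yy yy yy fqf fqf fqf fqf yy yy yy fqf fqf; concatenated:

fqffqfyyyyyyfqffqffqffqfyyyyyyfqffqf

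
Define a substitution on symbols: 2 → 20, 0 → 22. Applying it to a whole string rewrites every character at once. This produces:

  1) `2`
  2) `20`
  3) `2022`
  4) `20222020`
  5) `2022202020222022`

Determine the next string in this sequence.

20222020202220222022202020222020

Replace each of the 16 characters of 2022202020222022 in place — 20 22 20 20 20 22 20 22 20 22 20 20 20 22 20 20 — and concatenate.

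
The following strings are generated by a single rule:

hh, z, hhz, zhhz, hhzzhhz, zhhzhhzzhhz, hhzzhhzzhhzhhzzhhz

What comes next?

This is a Fibonacci-style word recurrence s(k) = s(k−2)·s(k−1): e.g. hh·z = hhz.
The next term joins zhhzhhzzhhz and hhzzhhzzhhzhhzzhhz.

zhhzhhzzhhzhhzzhhzzhhzhhzzhhz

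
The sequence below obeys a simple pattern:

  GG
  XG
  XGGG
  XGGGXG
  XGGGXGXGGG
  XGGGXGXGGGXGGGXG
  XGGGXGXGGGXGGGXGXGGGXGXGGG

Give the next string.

Each term (from the third on) is the previous term followed by the one before it: term 3 = XG·GG = XGGG.
Continuing: XGGGXGXGGGXGGGXGXGGGXGXGGG · XGGGXGXGGGXGGGXG gives term 8.

XGGGXGXGGGXGGGXGXGGGXGXGGGXGGGXGXGGGXGGGXG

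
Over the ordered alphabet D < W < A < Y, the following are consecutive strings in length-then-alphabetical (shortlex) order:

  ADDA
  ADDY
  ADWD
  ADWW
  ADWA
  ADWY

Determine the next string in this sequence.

Treat ADWY as a base-4 numeral over the given alphabet and add one, carrying through any trailing Y's.

ADAD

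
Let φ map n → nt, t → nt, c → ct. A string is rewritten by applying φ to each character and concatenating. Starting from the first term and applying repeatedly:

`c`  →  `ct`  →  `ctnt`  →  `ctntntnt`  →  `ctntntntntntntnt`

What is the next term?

φ(ctntntntntntntnt) expands symbol-by-symbol to ct nt nt nt nt nt nt nt nt nt nt nt nt nt nt nt; joining the 16 pieces gives the next term.

ctntntntntntntntntntntntntntntnt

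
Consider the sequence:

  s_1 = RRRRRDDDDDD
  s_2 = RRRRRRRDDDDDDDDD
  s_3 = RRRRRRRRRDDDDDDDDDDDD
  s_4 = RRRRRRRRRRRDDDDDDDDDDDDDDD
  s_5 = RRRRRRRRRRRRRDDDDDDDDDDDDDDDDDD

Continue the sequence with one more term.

The n-th term is 2n+1 R's then 3n D's, where the shown terms are n = 2, 3, 4, 5, 6.
For the next term, n = 7, so the run lengths are 15, 21.

RRRRRRRRRRRRRRRDDDDDDDDDDDDDDDDDDDDD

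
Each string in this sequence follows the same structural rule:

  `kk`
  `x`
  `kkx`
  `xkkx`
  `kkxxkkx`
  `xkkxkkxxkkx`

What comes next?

Each term (from the third on) is the two preceding terms concatenated in order: term 3 = kk·x = kkx.
Continuing: kkxxkkx · xkkxkkxxkkx gives term 7.

kkxxkkxxkkxkkxxkkx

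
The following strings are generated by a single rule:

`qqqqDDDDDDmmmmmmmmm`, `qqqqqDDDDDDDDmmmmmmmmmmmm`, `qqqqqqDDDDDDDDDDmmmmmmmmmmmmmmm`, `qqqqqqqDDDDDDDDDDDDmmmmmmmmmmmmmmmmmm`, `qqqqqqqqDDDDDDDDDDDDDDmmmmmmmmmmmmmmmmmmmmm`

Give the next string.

Each string has the form q^{n+1} D^{2n} m^{3n}, where the shown terms are n = 3, 4, 5, 6, 7.
For the next term, n = 8, so the run lengths are 9, 16, 24.

qqqqqqqqqDDDDDDDDDDDDDDDDmmmmmmmmmmmmmmmmmmmmmmmm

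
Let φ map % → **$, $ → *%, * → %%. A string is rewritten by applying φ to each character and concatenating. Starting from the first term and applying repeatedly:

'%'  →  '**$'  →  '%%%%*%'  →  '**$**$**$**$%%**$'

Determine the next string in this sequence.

Rewriting the 17 symbols of **$**$**$**$%%**$ one by one yields %% %% *% %% %% *% %% %% *% %% %% *% **$ **$ %% %% *%; concatenated:

%%%%*%%%%%*%%%%%*%%%%%*%**$**$%%%%*%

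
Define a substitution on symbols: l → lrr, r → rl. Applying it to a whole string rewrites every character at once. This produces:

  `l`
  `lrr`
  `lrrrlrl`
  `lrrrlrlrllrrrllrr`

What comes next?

Rewriting the 17 symbols of lrrrlrlrllrrrllrr one by one yields lrr rl rl rl lrr rl lrr rl lrr lrr rl rl rl lrr lrr rl rl; concatenated:

lrrrlrlrllrrrllrrrllrrlrrrlrlrllrrlrrrlrl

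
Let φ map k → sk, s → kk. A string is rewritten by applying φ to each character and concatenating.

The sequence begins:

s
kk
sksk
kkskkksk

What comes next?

skskkkskskskkksk

Apply φ to kkskkksk symbol by symbol: k→sk, k→sk, s→kk, k→sk, k→sk, k→sk, s→kk, k→sk; joined: sk sk kk sk sk sk kk sk.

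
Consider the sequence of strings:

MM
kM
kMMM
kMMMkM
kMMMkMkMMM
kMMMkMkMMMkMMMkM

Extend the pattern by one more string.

Each term (from the third on) is the previous term followed by the one before it: term 3 = kM·MM = kMMM.
The next term joins kMMMkMkMMMkMMMkM and kMMMkMkMMM.

kMMMkMkMMMkMMMkMkMMMkMkMMM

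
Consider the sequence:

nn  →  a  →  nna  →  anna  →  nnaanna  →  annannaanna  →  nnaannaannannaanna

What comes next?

annannaannannaannaannannaanna

Each term (from the third on) is the two preceding terms concatenated in order: term 3 = nn·a = nna.
So term 8 is annannaanna·nnaannaannannaanna.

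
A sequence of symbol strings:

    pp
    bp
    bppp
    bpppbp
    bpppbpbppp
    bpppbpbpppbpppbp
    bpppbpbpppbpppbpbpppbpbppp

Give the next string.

From term 3 onward, concatenate the last term with the second-to-last: bp·pp = bppp, bppp·bp = bpppbp, …
Continuing: bpppbpbpppbpppbpbpppbpbppp · bpppbpbpppbpppbp gives term 8.

bpppbpbpppbpppbpbpppbpbpppbpppbpbpppbpppbp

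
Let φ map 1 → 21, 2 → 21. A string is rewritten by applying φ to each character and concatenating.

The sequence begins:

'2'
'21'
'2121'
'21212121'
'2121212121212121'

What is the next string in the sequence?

21212121212121212121212121212121

φ(2121212121212121) expands symbol-by-symbol to 21 21 21 21 21 21 21 21 21 21 21 21 21 21 21 21; joining the 16 pieces gives the next term.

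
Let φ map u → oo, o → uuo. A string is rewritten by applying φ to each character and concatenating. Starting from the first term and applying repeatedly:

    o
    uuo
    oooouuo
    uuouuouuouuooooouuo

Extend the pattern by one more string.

oooouuooooouuooooouuooooouuouuouuouuouuooooouuo

Applying the rule to each of the 19 symbols of uuouuouuouuooooouuo gives the pieces oo oo uuo oo oo uuo oo oo uuo oo oo uuo uuo uuo uuo uuo oo oo uuo, which concatenate to the answer.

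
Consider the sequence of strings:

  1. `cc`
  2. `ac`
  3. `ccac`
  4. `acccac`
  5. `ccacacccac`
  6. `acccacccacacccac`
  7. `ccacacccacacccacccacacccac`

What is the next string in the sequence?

acccacccacacccacccacacccacacccacccacacccac

From term 3 onward, concatenate the second-to-last term with the last: cc·ac = ccac, ac·ccac = acccac, …
Continuing: acccacccacacccac · ccacacccacacccacccacacccac gives term 8.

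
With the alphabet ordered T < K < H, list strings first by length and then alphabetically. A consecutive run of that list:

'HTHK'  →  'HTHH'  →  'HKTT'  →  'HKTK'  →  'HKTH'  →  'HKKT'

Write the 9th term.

HKHT

Advancing 3 positions from HKKT through HKKT → HKKK → HKKH reaches term 9.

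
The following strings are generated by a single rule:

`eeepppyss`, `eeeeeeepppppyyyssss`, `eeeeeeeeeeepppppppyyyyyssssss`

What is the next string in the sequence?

Each string has the form e^{4n-1} p^{2n+1} y^{2n-1} s^{2n} (n = 1, 2, …).
At n = 4 the blocks have lengths 15, 9, 7, 8.

eeeeeeeeeeeeeeepppppppppyyyyyyyssssssss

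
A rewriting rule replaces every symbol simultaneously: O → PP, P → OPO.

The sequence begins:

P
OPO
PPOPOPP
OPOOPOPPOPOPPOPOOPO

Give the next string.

Applying the rule to each of the 19 symbols of OPOOPOPPOPOPPOPOOPO gives the pieces PP OPO PP PP OPO PP OPO OPO PP OPO PP OPO OPO PP OPO PP PP OPO PP, which concatenate to the answer.

PPOPOPPPPOPOPPOPOOPOPPOPOPPOPOOPOPPOPOPPPPOPOPP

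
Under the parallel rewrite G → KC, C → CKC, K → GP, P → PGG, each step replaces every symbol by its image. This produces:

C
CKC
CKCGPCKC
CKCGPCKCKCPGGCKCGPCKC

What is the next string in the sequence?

φ(CKCGPCKCKCPGGCKCGPCKC) expands symbol-by-symbol to CKC GP CKC KC PGG CKC GP CKC GP CKC PGG KC KC CKC GP CKC KC PGG CKC GP CKC; joining the 21 pieces gives the next term.

CKCGPCKCKCPGGCKCGPCKCGPCKCPGGKCKCCKCGPCKCKCPGGCKCGPCKC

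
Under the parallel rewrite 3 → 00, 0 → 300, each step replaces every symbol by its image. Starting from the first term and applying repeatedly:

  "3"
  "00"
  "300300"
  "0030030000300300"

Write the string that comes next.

Rewriting the 16 symbols of 0030030000300300 one by one yields 300 300 00 300 300 00 300 300 300 300 00 300 300 00 300 300; concatenated:

30030000300300003003003003000030030000300300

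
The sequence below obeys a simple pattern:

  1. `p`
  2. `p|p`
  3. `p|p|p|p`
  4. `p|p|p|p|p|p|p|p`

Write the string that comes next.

s(k+1) = s(k)·|·s(k) — each term doubles the last with '|' between the halves.
So the next term is two copies of p|p|p|p|p|p|p|p with '|' between the halves.

p|p|p|p|p|p|p|p|p|p|p|p|p|p|p|p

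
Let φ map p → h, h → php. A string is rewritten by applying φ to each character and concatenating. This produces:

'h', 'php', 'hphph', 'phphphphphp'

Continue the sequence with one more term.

hphphphphphphphphphph

Expanding phphphphphp: p→h, h→php, p→h, h→php, p→h, h→php, p→h, h→php, p→h, h→php, p→h. Concatenated: h php h php h php h php h php h.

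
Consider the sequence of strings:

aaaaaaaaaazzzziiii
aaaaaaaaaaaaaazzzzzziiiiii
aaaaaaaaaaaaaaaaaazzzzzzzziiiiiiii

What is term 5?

aaaaaaaaaaaaaaaaaaaaaaaaaazzzzzzzzzzzziiiiiiiiiiii

The n-th term is 4n+2 a's then 2n z's then 2n i's, where the shown terms are n = 2, 3, 4.
Setting n = 6 gives 26, 12, 12 characters in each block.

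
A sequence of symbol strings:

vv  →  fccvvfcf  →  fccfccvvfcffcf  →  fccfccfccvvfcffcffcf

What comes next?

s(k+1) = fcc·s(k)·fcf, so each term gains fcc as a prefix and fcf as a suffix.
One more step from fccfccfccvvfcffcffcf gives the answer.

fccfccfccfccvvfcffcffcffcf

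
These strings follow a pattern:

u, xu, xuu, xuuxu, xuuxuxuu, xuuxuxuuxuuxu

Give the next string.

xuuxuxuuxuuxuxuuxuxuu

This is a Fibonacci-style word recurrence s(k) = s(k−1)·s(k−2): e.g. xu·u = xuu.
So term 7 is xuuxuxuuxuuxu·xuuxuxuu.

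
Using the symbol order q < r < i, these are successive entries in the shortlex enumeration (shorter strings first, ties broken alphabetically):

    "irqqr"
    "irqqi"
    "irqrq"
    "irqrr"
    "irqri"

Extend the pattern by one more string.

irqiq

The successor of irqri increments the rightmost position that isn't already i and resets every position after it to q.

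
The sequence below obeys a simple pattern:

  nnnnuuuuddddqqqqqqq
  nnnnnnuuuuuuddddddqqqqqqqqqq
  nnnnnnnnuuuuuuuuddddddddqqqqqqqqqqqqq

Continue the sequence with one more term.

Term n consists of 2n n's, followed by 2n u's, followed by 2n d's, followed by 3n+1 q's, where the shown terms are n = 2, 3, 4.
At n = 5 the blocks have lengths 10, 10, 10, 16.

nnnnnnnnnnuuuuuuuuuuddddddddddqqqqqqqqqqqqqqqq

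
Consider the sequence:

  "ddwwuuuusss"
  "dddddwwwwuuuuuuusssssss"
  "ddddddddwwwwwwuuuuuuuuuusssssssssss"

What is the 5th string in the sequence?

Term n consists of 3n-1 d's, followed by 2n w's, followed by 3n+1 u's, followed by 4n-1 s's (n = 1, 2, …).
Setting n = 5 gives 14, 10, 16, 19 characters in each block.

ddddddddddddddwwwwwwwwwwuuuuuuuuuuuuuuuusssssssssssssssssss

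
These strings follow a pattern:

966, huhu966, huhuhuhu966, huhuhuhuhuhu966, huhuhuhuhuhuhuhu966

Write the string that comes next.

huhuhuhuhuhuhuhuhuhu966

Each term is the previous one with huhu prepended.
One more step from huhuhuhuhuhuhuhu966 gives the answer.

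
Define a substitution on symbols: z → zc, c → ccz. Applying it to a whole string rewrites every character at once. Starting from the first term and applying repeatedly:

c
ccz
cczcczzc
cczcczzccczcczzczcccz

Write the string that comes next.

φ(cczcczzccczcczzczcccz) expands symbol-by-symbol to ccz ccz zc ccz ccz zc zc ccz ccz ccz zc ccz ccz zc zc ccz zc ccz ccz ccz zc; joining the 21 pieces gives the next term.

cczcczzccczcczzczccczcczcczzccczcczzczccczzccczcczcczzc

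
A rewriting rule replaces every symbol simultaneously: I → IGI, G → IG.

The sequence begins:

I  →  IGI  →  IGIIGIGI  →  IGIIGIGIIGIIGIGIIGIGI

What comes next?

Applying the rule to each of the 21 symbols of IGIIGIGIIGIIGIGIIGIGI gives the pieces IGI IG IGI IGI IG IGI IG IGI IGI IG IGI IGI IG IGI IG IGI IGI IG IGI IG IGI, which concatenate to the answer.

IGIIGIGIIGIIGIGIIGIGIIGIIGIGIIGIIGIGIIGIGIIGIIGIGIIGIGI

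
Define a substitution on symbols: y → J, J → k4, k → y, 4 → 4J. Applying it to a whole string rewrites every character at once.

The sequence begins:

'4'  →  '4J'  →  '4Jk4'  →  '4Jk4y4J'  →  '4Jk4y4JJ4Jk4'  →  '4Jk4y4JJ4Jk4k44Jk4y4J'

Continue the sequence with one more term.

4Jk4y4JJ4Jk4k44Jk4y4Jy4J4Jk4y4JJ4Jk4

Replace each of the 21 characters of 4Jk4y4JJ4Jk4k44Jk4y4J in place — 4J k4 y 4J J 4J k4 k4 4J k4 y 4J y 4J 4J k4 y 4J J 4J k4 — and concatenate.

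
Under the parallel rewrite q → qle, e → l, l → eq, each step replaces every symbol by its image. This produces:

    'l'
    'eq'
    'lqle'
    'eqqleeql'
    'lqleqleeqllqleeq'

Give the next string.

Replace each of the 16 characters of lqleqleeqllqleeq in place — eq qle eq l qle eq l l qle eq eq qle eq l l qle — and concatenate.

eqqleeqlqleeqllqleeqeqqleeqllqle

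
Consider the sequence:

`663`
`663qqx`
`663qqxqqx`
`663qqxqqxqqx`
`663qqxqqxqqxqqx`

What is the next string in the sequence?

Each term is the previous one with qqx appended.
One more step from 663qqxqqxqqxqqx gives the answer.

663qqxqqxqqxqqxqqx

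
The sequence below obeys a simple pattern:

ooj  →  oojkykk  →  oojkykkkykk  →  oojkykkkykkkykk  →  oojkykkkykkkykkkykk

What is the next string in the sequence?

oojkykkkykkkykkkykkkykk

The strings grow by a fixed suffix kykk each time.
So the next term is oojkykkkykkkykkkykk·kykk.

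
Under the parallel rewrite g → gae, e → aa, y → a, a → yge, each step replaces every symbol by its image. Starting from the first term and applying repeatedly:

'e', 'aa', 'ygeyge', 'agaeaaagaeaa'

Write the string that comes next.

Rewriting each symbol of agaeaaagaeaa: a→yge, g→gae, a→yge, e→aa, a→yge, a→yge, a→yge, g→gae, a→yge, e→aa, a→yge, a→yge, which concatenates to yge gae yge aa yge yge yge gae yge aa yge yge.

ygegaeygeaaygeygeygegaeygeaaygeyge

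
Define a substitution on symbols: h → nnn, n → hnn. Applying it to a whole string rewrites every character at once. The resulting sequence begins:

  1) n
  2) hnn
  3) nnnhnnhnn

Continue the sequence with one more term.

hnnhnnhnnnnnhnnhnnnnnhnnhnn

Rewriting each symbol of nnnhnnhnn: n→hnn, n→hnn, n→hnn, h→nnn, n→hnn, n→hnn, h→nnn, n→hnn, n→hnn, which concatenates to hnn hnn hnn nnn hnn hnn nnn hnn hnn.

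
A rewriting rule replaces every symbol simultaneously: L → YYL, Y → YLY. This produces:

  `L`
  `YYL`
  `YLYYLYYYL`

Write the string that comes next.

Rewriting each symbol of YLYYLYYYL: Y→YLY, L→YYL, Y→YLY, Y→YLY, L→YYL, Y→YLY, Y→YLY, Y→YLY, L→YYL, which concatenates to YLY YYL YLY YLY YYL YLY YLY YLY YYL.

YLYYYLYLYYLYYYLYLYYLYYLYYYL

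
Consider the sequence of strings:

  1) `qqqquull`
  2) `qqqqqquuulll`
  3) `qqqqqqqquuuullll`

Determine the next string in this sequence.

Each string has the form q^{2n+2} u^{n+1} l^{n+1} (n = 1, 2, …).
Setting n = 4 gives 10, 5, 5 characters in each block.

qqqqqqqqqquuuuulllll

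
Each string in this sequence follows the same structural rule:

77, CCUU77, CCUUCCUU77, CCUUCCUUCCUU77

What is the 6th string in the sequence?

CCUUCCUUCCUUCCUUCCUU77

Each term is the previous one with CCUU prepended.
From CCUUCCUUCCUU77, 2 further steps: CCUUCCUUCCUU77 → CCUUCCUUCCUUCCUU77 → (answer).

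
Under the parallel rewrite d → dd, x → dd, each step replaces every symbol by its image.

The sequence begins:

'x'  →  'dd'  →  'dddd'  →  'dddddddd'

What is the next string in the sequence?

dddddddddddddddd

Rewriting each symbol of dddddddd: d→dd, d→dd, d→dd, d→dd, d→dd, d→dd, d→dd, d→dd, which concatenates to dd dd dd dd dd dd dd dd.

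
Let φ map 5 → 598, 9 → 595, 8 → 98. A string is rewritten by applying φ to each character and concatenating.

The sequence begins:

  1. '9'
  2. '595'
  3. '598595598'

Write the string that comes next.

Expanding 598595598: 5→598, 9→595, 8→98, 5→598, 9→595, 5→598, 5→598, 9→595, 8→98. Concatenated: 598 595 98 598 595 598 598 595 98.

5985959859859559859859598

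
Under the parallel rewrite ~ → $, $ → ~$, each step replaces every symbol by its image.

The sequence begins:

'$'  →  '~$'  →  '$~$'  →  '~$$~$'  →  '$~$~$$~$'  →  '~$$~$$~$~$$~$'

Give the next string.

Replace each of the 13 characters of ~$$~$$~$~$$~$ in place — $ ~$ ~$ $ ~$ ~$ $ ~$ $ ~$ ~$ $ ~$ — and concatenate.

$~$~$$~$~$$~$$~$~$$~$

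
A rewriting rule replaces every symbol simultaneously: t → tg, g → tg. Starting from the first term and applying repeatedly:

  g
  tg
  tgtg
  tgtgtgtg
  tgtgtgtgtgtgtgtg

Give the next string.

Applying the rule to each of the 16 symbols of tgtgtgtgtgtgtgtg gives the pieces tg tg tg tg tg tg tg tg tg tg tg tg tg tg tg tg, which concatenate to the answer.

tgtgtgtgtgtgtgtgtgtgtgtgtgtgtgtg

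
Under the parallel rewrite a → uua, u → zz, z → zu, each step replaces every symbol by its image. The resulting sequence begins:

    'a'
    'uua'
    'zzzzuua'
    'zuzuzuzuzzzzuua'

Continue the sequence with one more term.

Rewriting the 15 symbols of zuzuzuzuzzzzuua one by one yields zu zz zu zz zu zz zu zz zu zu zu zu zz zz uua; concatenated:

zuzzzuzzzuzzzuzzzuzuzuzuzzzzuua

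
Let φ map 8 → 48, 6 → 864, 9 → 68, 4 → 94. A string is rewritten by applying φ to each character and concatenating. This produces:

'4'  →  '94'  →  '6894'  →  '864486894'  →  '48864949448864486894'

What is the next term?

Replace each of the 20 characters of 48864949448864486894 in place — 94 48 48 864 94 68 94 68 94 94 48 48 864 94 94 48 864 48 68 94 — and concatenate.

9448488649468946894944848864949448864486894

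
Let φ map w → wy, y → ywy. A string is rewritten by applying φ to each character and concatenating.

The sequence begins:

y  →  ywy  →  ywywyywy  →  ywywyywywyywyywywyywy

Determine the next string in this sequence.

Rewriting the 21 symbols of ywywyywywyywyywywyywy one by one yields ywy wy ywy wy ywy ywy wy ywy wy ywy ywy wy ywy ywy wy ywy wy ywy ywy wy ywy; concatenated:

ywywyywywyywyywywyywywyywyywywyywyywywyywywyywyywywyywy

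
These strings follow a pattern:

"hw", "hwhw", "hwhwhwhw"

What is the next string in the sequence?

s(k+1) = s(k)·s(k) — each term doubles the last.
So the next term is two copies of hwhwhwhw.

hwhwhwhwhwhwhwhw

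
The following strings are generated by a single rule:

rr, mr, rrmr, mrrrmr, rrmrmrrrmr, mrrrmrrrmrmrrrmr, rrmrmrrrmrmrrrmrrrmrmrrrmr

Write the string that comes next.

From term 3 onward, concatenate the second-to-last term with the last: rr·mr = rrmr, mr·rrmr = mrrrmr, …
So term 8 is mrrrmrrrmrmrrrmr·rrmrmrrrmrmrrrmrrrmrmrrrmr.

mrrrmrrrmrmrrrmrrrmrmrrrmrmrrrmrrrmrmrrrmr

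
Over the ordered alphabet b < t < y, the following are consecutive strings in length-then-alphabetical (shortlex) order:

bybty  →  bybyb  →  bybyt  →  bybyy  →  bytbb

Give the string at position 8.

Advancing 3 positions from bytbb through bytbb → bytbt → bytby reaches term 8.

byttb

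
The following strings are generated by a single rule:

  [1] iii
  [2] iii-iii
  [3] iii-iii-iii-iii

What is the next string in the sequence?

iii-iii-iii-iii-iii-iii-iii-iii

Each string is two copies of the previous one joined by '-'.
One more doubling of iii-iii-iii-iii gives the answer.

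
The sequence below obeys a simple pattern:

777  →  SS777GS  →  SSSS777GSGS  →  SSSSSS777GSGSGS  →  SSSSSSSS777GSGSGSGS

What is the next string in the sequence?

Every step adds SS to the front and GS to the end of the previous string.
One more step from SSSSSSSS777GSGSGSGS gives the answer.

SSSSSSSSSS777GSGSGSGSGS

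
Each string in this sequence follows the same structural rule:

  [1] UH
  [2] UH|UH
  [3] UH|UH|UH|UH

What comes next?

Each string is two copies of the previous one joined by '|'.
One more doubling of UH|UH|UH|UH gives the answer.

UH|UH|UH|UH|UH|UH|UH|UH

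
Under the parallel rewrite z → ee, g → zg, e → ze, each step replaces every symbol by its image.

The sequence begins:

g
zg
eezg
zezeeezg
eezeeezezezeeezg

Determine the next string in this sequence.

Replace each of the 16 characters of eezeeezezezeeezg in place — ze ze ee ze ze ze ee ze ee ze ee ze ze ze ee zg — and concatenate.

zezeeezezezeeezeeezeeezezezeeezg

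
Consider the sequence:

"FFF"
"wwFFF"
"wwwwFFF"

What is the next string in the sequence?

The strings grow by a fixed prefix ww each time.
Applying this once more to wwwwFFF:

wwwwwwFFF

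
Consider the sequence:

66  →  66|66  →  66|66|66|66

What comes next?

Every step duplicates the string with '|' between the halves.
Doubling 66|66|66|66 with '|' between the halves:

66|66|66|66|66|66|66|66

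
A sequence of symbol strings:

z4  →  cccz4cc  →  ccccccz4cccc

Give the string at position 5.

s(k+1) = ccc·s(k)·cc, so each term gains ccc as a prefix and cc as a suffix.
From ccccccz4cccc, 2 further steps: ccccccz4cccc → cccccccccz4cccccc → (answer).

ccccccccccccz4cccccccc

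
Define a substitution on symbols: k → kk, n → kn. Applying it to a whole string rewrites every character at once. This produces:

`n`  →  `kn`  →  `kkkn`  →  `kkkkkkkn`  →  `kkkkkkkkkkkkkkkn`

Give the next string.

φ(kkkkkkkkkkkkkkkn) expands symbol-by-symbol to kk kk kk kk kk kk kk kk kk kk kk kk kk kk kk kn; joining the 16 pieces gives the next term.

kkkkkkkkkkkkkkkkkkkkkkkkkkkkkkkn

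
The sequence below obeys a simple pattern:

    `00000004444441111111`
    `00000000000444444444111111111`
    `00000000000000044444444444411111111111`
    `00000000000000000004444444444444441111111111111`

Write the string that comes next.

00000000000000000000000444444444444444444111111111111111

Each string has the form 0^{4n-1} 4^{3n} 1^{2n+3}, where the shown terms are n = 2, 3, 4, 5.
At n = 6 the blocks have lengths 23, 18, 15.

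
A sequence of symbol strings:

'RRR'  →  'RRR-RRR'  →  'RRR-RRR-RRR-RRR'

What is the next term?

s(k+1) = s(k)·-·s(k) — each term doubles the last with '-' between the halves.
Doubling RRR-RRR-RRR-RRR with '-' between the halves:

RRR-RRR-RRR-RRR-RRR-RRR-RRR-RRR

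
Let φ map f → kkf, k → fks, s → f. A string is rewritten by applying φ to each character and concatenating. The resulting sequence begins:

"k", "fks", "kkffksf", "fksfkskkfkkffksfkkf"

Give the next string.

Applying the rule to each of the 19 symbols of fksfkskkfkkffksfkkf gives the pieces kkf fks f kkf fks f fks fks kkf fks fks kkf kkf fks f kkf fks fks kkf, which concatenate to the answer.

kkffksfkkffksffksfkskkffksfkskkfkkffksfkkffksfkskkf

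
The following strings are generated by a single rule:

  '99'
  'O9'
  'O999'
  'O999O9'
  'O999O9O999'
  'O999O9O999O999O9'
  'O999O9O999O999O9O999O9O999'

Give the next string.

O999O9O999O999O9O999O9O999O999O9O999O999O9

From term 3 onward, concatenate the last term with the second-to-last: O9·99 = O999, O999·O9 = O999O9, …
So term 8 is O999O9O999O999O9O999O9O999·O999O9O999O999O9.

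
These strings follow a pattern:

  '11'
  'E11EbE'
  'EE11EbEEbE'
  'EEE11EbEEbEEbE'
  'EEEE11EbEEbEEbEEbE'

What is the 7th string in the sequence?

Every step adds E to the front and EbE to the end of the previous string.
From EEEE11EbEEbEEbEEbE, 2 further steps: EEEE11EbEEbEEbEEbE → EEEEE11EbEEbEEbEEbEEbE → (answer).

EEEEEE11EbEEbEEbEEbEEbEEbE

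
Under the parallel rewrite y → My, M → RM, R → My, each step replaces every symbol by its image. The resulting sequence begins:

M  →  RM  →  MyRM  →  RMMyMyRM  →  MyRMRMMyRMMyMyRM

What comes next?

φ(MyRMRMMyRMMyMyRM) expands symbol-by-symbol to RM My My RM My RM RM My My RM RM My RM My My RM; joining the 16 pieces gives the next term.

RMMyMyRMMyRMRMMyMyRMRMMyRMMyMyRM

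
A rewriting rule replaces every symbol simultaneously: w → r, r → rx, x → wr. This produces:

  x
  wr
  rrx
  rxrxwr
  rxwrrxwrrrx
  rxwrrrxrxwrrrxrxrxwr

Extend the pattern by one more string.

Replace each of the 20 characters of rxwrrrxrxwrrrxrxrxwr in place — rx wr r rx rx rx wr rx wr r rx rx rx wr rx wr rx wr r rx — and concatenate.

rxwrrrxrxrxwrrxwrrrxrxrxwrrxwrrxwrrrx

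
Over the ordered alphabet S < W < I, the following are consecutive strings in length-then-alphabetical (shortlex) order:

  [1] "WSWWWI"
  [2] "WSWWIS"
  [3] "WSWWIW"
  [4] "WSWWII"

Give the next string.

Find the rightmost character of WSWWII below I, bump it to the next letter, and reset everything to its right to S.

WSWISS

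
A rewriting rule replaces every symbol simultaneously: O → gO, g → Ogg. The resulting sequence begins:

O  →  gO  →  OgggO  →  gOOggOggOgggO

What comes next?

Rewriting the 13 symbols of gOOggOggOgggO one by one yields Ogg gO gO Ogg Ogg gO Ogg Ogg gO Ogg Ogg Ogg gO; concatenated:

OgggOgOOggOgggOOggOgggOOggOggOgggO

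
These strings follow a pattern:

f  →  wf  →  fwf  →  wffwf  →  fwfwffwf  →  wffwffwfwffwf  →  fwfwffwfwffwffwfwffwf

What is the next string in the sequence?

wffwffwfwffwffwfwffwfwffwffwfwffwf

From term 3 onward, concatenate the second-to-last term with the last: f·wf = fwf, wf·fwf = wffwf, …
So term 8 is wffwffwfwffwf·fwfwffwfwffwffwfwffwf.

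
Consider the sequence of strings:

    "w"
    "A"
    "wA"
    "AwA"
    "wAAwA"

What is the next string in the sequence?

Each term (from the third on) is the two preceding terms concatenated in order: term 3 = w·A = wA.
The next term joins AwA and wAAwA.

AwAwAAwA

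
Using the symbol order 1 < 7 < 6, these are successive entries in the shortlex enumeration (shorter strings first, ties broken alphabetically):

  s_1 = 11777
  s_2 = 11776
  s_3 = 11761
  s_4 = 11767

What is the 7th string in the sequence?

11617

Continuing the enumeration 3 steps past 11767: 11767 → 11766 → 11611 → (answer).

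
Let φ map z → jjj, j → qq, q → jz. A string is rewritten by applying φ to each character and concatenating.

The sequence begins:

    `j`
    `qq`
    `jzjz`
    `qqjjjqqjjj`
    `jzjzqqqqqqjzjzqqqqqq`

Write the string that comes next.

Rewriting the 20 symbols of jzjzqqqqqqjzjzqqqqqq one by one yields qq jjj qq jjj jz jz jz jz jz jz qq jjj qq jjj jz jz jz jz jz jz; concatenated:

qqjjjqqjjjjzjzjzjzjzjzqqjjjqqjjjjzjzjzjzjzjz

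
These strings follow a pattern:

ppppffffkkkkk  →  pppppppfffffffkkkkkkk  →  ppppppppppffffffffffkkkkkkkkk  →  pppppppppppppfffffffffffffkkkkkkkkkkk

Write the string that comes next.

Reading off run lengths: p runs 4, 7, 10, 13; f runs 4, 7, 10, 13; k runs 5, 7, 9, 11 — each is linear in n (n = 1, 2, …).
For the next term, n = 5, so the run lengths are 16, 16, 13.

ppppppppppppppppffffffffffffffffkkkkkkkkkkkkk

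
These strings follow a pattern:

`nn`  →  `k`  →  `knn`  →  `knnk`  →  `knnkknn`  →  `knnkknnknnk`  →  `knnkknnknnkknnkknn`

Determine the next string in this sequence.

knnkknnknnkknnkknnknnkknnknnk

From term 3 onward, concatenate the last term with the second-to-last: k·nn = knn, knn·k = knnk, …
The next term joins knnkknnknnkknnkknn and knnkknnknnk.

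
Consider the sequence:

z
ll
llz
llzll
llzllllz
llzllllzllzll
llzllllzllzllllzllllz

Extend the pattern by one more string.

llzllllzllzllllzllllzllzllllzllzll

From term 3 onward, concatenate the last term with the second-to-last: ll·z = llz, llz·ll = llzll, …
The next term joins llzllllzllzllllzllllz and llzllllzllzll.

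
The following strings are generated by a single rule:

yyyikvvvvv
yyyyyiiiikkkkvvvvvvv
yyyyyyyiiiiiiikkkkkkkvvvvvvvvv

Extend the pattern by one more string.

yyyyyyyyyiiiiiiiiiikkkkkkkkkkvvvvvvvvvvv

Term n consists of 2n+1 y's, followed by 3n-2 i's, followed by 3n-2 k's, followed by 2n+3 v's (n = 1, 2, …).
At n = 4 the blocks have lengths 9, 10, 10, 11.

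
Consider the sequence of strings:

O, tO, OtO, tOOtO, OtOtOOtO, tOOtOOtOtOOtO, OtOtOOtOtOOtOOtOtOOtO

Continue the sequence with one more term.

tOOtOOtOtOOtOOtOtOOtOtOOtOOtOtOOtO

This is a Fibonacci-style word recurrence s(k) = s(k−2)·s(k−1): e.g. O·tO = OtO.
Continuing: tOOtOOtOtOOtO · OtOtOOtOtOOtOOtOtOOtO gives term 8.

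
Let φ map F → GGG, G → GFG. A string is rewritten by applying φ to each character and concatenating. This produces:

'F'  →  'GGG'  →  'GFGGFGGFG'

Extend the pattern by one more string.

Apply φ to GFGGFGGFG symbol by symbol: G→GFG, F→GGG, G→GFG, G→GFG, F→GGG, G→GFG, G→GFG, F→GGG, G→GFG; joined: GFG GGG GFG GFG GGG GFG GFG GGG GFG.

GFGGGGGFGGFGGGGGFGGFGGGGGFG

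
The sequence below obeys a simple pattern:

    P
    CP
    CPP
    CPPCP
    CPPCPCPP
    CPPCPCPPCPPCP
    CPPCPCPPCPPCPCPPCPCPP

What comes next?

CPPCPCPPCPPCPCPPCPCPPCPPCPCPPCPPCP

Each term (from the third on) is the previous term followed by the one before it: term 3 = CP·P = CPP.
The next term joins CPPCPCPPCPPCPCPPCPCPP and CPPCPCPPCPPCP.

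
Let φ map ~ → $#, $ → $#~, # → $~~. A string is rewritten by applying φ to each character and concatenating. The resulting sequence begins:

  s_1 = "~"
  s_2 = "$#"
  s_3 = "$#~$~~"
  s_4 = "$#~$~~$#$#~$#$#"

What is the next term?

$#~$~~$#$#~$#$#$#~$~~$#~$~~$#$#~$~~$#~$~~

φ($#~$~~$#$#~$#$#) expands symbol-by-symbol to $#~ $~~ $# $#~ $# $# $#~ $~~ $#~ $~~ $# $#~ $~~ $#~ $~~; joining the 15 pieces gives the next term.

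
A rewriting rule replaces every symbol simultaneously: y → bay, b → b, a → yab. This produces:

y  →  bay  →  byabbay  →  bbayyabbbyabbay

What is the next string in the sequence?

Rewriting the 15 symbols of bbayyabbbyabbay one by one yields b b yab bay bay yab b b b bay yab b b yab bay; concatenated:

bbyabbaybayyabbbbbayyabbbyabbay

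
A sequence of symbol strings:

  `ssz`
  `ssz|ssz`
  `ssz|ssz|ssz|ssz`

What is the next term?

ssz|ssz|ssz|ssz|ssz|ssz|ssz|ssz

Every step duplicates the string with '|' between the halves.
One more doubling of ssz|ssz|ssz|ssz gives the answer.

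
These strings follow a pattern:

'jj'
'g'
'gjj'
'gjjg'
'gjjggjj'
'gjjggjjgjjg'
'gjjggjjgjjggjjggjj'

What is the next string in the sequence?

gjjggjjgjjggjjggjjgjjggjjgjjg

Each term (from the third on) is the previous term followed by the one before it: term 3 = g·jj = gjj.
Continuing: gjjggjjgjjggjjggjj · gjjggjjgjjg gives term 8.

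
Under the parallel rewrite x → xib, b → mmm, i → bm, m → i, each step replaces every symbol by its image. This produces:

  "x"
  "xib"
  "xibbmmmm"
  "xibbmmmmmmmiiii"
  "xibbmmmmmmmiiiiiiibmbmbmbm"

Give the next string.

xibbmmmmmmmiiiiiiibmbmbmbmbmbmbmmmmimmmimmmimmmi

Replace each of the 26 characters of xibbmmmmmmmiiiiiiibmbmbmbm in place — xib bm mmm mmm i i i i i i i bm bm bm bm bm bm bm mmm i mmm i mmm i mmm i — and concatenate.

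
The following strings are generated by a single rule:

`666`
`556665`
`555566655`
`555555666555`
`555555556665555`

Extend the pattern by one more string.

Each term wraps the previous one in 55 on the left and 5 on the right.
So the next term is 55·555555556665555·5.

555555555566655555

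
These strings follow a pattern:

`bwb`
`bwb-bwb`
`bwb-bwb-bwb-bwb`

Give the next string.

bwb-bwb-bwb-bwb-bwb-bwb-bwb-bwb

s(k+1) = s(k)·-·s(k) — each term doubles the last with '-' between the halves.
So the next term is two copies of bwb-bwb-bwb-bwb with '-' between the halves.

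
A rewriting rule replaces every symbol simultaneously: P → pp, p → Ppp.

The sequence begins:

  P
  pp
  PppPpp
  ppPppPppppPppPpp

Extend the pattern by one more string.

PppPppppPppPppppPppPppPppPppppPppPppppPppPpp

Replace each of the 16 characters of ppPppPppppPppPpp in place — Ppp Ppp pp Ppp Ppp pp Ppp Ppp Ppp Ppp pp Ppp Ppp pp Ppp Ppp — and concatenate.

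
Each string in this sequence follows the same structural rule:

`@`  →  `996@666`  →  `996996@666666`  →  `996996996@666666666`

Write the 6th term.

996996996996996@666666666666666

Each term wraps the previous one in 996 on the left and 666 on the right.
From 996996996@666666666, 2 further steps: 996996996@666666666 → 996996996996@666666666666 → (answer).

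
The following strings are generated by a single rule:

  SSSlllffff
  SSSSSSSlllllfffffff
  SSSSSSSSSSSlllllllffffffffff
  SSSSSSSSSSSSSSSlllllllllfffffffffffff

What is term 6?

Each string has the form S^{4n-1} l^{2n+1} f^{3n+1} (n = 1, 2, …).
For term 6, n = 6, so the run lengths are 23, 13, 19.

SSSSSSSSSSSSSSSSSSSSSSSlllllllllllllfffffffffffffffffff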